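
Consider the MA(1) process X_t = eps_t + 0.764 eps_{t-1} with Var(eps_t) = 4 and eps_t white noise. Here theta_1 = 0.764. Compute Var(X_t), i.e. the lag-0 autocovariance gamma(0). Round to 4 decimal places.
\gamma(0) = 6.3348

For an MA(q) process X_t = eps_t + sum_i theta_i eps_{t-i} with
Var(eps_t) = sigma^2, the variance is
  gamma(0) = sigma^2 * (1 + sum_i theta_i^2).
  sum_i theta_i^2 = (0.764)^2 = 0.583696.
  gamma(0) = 4 * (1 + 0.583696) = 4 * 1.583696 = 6.334784, which rounds to 6.3348.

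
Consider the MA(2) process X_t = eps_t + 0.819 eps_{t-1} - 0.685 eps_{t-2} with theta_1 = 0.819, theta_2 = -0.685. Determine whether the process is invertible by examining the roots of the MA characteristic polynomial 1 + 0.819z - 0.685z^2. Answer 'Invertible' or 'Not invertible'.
\text{Not invertible}

The MA(q) characteristic polynomial is P(z) = 1 + 0.819z - 0.685z^2.
Invertibility requires all roots to lie outside the unit circle, i.e. |z| > 1 for every root.
Set 1 + (0.819) z + (-0.685) z^2 = 0, i.e. a z^2 + b z + c = 0 with a = -0.685, b = 0.819, c = 1.
Discriminant D = b^2 - 4ac = (0.819)^2 - 4*(-0.685)*1 = 0.670761 - (-2.74) = 3.410761.
D >= 0, so the roots are real: z = (-b +/- sqrt(D)) / (2a) = (-0.819 +/- 1.846825) / (-1.37).
  z_1 = (-0.819 + 1.846825) / (-1.37) = -0.7502,   |z_1| = 0.7502.
  z_2 = (-0.819 - 1.846825) / (-1.37) = 1.9459,   |z_2| = 1.9459.
Moduli of all roots: 0.7502, 1.9459.
All moduli strictly greater than 1? No.
Verdict: Not invertible.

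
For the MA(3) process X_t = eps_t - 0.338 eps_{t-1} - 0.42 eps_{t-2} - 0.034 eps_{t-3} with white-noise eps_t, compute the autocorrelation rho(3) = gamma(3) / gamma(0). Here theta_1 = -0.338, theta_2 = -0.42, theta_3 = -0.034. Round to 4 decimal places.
\rho(3) = -0.0263

For an MA(q) process with theta_0 = 1, the autocovariance is
  gamma(k) = sigma^2 * sum_{i=0..q-k} theta_i * theta_{i+k},
and rho(k) = gamma(k) / gamma(0). Sigma^2 cancels.
  numerator   = (1)*(-0.034) = -0.034.
  denominator = (1)^2 + (-0.338)^2 + (-0.42)^2 + (-0.034)^2 = 1.2918.
  rho(3) = -0.034 / 1.2918 = -0.0263.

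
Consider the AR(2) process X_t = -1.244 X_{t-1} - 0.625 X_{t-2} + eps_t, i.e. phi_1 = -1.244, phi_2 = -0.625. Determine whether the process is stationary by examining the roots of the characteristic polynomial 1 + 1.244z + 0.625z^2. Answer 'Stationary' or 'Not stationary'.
\text{Stationary}

The AR(p) characteristic polynomial is P(z) = 1 + 1.244z + 0.625z^2.
Stationarity requires all roots to lie outside the unit circle, i.e. |z| > 1 for every root.
Set 1 + (1.244) z + (0.625) z^2 = 0, i.e. a z^2 + b z + c = 0 with a = 0.625, b = 1.244, c = 1.
Discriminant D = b^2 - 4ac = (1.244)^2 - 4*(0.625)*1 = 1.547536 - (2.5) = -0.952464.
D < 0, so the roots are the complex-conjugate pair z = (-b +/- i sqrt(-D)) / (2a) = -0.9952 +/- 0.7808i.
For a conjugate pair |z|^2 = z * conj(z) = (product of roots) = c/a = 1/(0.625) = 1.6, so |z| = sqrt(1.6) = 1.2649 for both roots.
Moduli of all roots: 1.2649, 1.2649.
All moduli strictly greater than 1? Yes.
Verdict: Stationary.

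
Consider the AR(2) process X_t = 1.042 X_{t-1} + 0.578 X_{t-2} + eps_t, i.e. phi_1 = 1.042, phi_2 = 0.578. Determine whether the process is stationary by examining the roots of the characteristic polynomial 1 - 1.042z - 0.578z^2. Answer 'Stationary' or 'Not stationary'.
\text{Not stationary}

The AR(p) characteristic polynomial is P(z) = 1 - 1.042z - 0.578z^2.
Stationarity requires all roots to lie outside the unit circle, i.e. |z| > 1 for every root.
Set 1 + (-1.042) z + (-0.578) z^2 = 0, i.e. a z^2 + b z + c = 0 with a = -0.578, b = -1.042, c = 1.
Discriminant D = b^2 - 4ac = (-1.042)^2 - 4*(-0.578)*1 = 1.085764 - (-2.312) = 3.397764.
D >= 0, so the roots are real: z = (-b +/- sqrt(D)) / (2a) = (1.042 +/- 1.843302) / (-1.156).
  z_1 = (1.042 + 1.843302) / (-1.156) = -2.4959,   |z_1| = 2.4959.
  z_2 = (1.042 - 1.843302) / (-1.156) = 0.6932,   |z_2| = 0.6932.
Moduli of all roots: 2.4959, 0.6932.
All moduli strictly greater than 1? No.
Verdict: Not stationary.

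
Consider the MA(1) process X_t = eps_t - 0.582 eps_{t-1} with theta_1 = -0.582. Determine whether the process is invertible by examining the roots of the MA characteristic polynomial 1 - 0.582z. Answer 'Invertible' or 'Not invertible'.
\text{Invertible}

The MA(q) characteristic polynomial is P(z) = 1 - 0.582z.
Invertibility requires all roots to lie outside the unit circle, i.e. |z| > 1 for every root.
This is linear in z: 1 + (-0.582) z = 0  =>  z = -1/(-0.582) = 1.718213,  |z| = 1.718213.
Moduli of all roots: 1.7182.
All moduli strictly greater than 1? Yes.
Verdict: Invertible.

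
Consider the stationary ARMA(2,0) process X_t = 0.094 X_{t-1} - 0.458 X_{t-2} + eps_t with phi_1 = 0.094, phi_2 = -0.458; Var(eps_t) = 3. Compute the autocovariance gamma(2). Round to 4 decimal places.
\gamma(2) = -1.7229

Multiply the model equation by X_{t-k} and take expectations. With theta_0 = psi_0 = 1 and psi_j the MA(infinity) weights, this gives
  gamma(k) - sum_i phi_i gamma(k-i) = c_k,
  c_k = sigma^2 * sum_{j=k..q} theta_j psi_{j-k}   (c_k = 0 for k > q),
using gamma(-m) = gamma(m).
Pure AR (q = 0): c_0 = sigma^2 = 3, c_k = 0 for k >= 1.
Equations for k = 0, 1, 2 (AR order 2, c_2 = 0):
  (E0) gamma(0) = phi_1 gamma(1) + phi_2 gamma(2) + c_0
  (E1) gamma(1) = phi_1 gamma(0) + phi_2 gamma(1) + c_1
  (E2) gamma(2) = phi_1 gamma(1) + phi_2 gamma(0)
From (E1): gamma(1) = A gamma(0) + B with
  A = phi_1 / (1 - phi_2) = 0.094 / 1.458 = 0.064472,   B = c_1 / (1 - phi_2) = 0 / 1.458 = 0.
Insert (E2) into (E0): gamma(0) (1 - phi_2^2) = phi_1 (1 + phi_2) gamma(1) + c_0.
  phi_1 (1 + phi_2) = (0.094)(0.542) = 0.050948,   1 - phi_2^2 = 0.790236.
Replace gamma(1) by A gamma(0) + B and collect gamma(0):
  gamma(0) [0.790236 - (0.050948)(0.064472)] = c_0 = 3
  gamma(0) * 0.786951 = 3
  gamma(0) = 3 / 0.786951 = 3.81218.
  gamma(1) = A gamma(0) = (0.064472)(3.81218) = 0.245778.
  gamma(2) = phi_1 gamma(1) + phi_2 gamma(0) = (0.094)(0.245778) + (-0.458)(3.81218) = -1.722875.
Therefore gamma(2) = -1.7229 (to 4 decimal places).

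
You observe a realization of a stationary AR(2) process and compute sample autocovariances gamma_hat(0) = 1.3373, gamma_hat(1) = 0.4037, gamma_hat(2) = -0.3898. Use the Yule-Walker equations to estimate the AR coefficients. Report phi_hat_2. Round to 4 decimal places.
\hat\phi_{2} = -0.4210

The Yule-Walker equations for an AR(p) process read, in matrix form,
  Gamma_p phi = r_p,   with   (Gamma_p)_{ij} = gamma(|i - j|),
                       (r_p)_i = gamma(i),   i,j = 1..p.
Substitute the sample gammas (Toeplitz matrix and right-hand side of size 2):
  Gamma_p = [[1.3373, 0.4037], [0.4037, 1.3373]]
  r_p     = [0.4037, -0.3898]
Written out:
  1.3373 phi_1 + 0.4037 phi_2 = 0.4037
  0.4037 phi_1 + 1.3373 phi_2 = -0.3898
Solve by Cramer's rule:
  det = gamma(0)^2 - gamma(1)^2 = (1.3373)^2 - (0.4037)^2 = 1.78837129 - 0.16297369 = 1.6253976
  phi_hat_1 = [gamma(1) gamma(0) - gamma(1) gamma(2)] / det = [(0.4037)(1.3373) - (0.4037)(-0.3898)] / 1.6253976 = 0.69723027 / 1.6253976 = 0.429
  phi_hat_2 = [gamma(0) gamma(2) - gamma(1)^2] / det = [(1.3373)(-0.3898) - (0.4037)^2] / 1.6253976 = -0.68425323 / 1.6253976 = -0.421
So phi_hat = [0.4290, -0.4210].
Therefore phi_hat_2 = -0.4210.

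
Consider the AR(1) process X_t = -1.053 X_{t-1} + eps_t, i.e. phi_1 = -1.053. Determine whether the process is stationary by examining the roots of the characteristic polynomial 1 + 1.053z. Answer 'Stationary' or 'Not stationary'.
\text{Not stationary}

The AR(p) characteristic polynomial is P(z) = 1 + 1.053z.
Stationarity requires all roots to lie outside the unit circle, i.e. |z| > 1 for every root.
This is linear in z: 1 + (1.053) z = 0  =>  z = -1/(1.053) = -0.949668,  |z| = 0.949668.
Moduli of all roots: 0.9497.
All moduli strictly greater than 1? No.
Verdict: Not stationary.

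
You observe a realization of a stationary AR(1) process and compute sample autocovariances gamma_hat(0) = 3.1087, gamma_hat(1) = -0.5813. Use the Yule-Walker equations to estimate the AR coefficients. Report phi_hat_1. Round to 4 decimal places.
\hat\phi_{1} = -0.1870

The Yule-Walker equations for an AR(p) process read, in matrix form,
  Gamma_p phi = r_p,   with   (Gamma_p)_{ij} = gamma(|i - j|),
                       (r_p)_i = gamma(i),   i,j = 1..p.
Substitute the sample gammas (Toeplitz matrix and right-hand side of size 1):
  Gamma_p = [[3.1087]]
  r_p     = [-0.5813]
With p = 1 this is the single equation gamma(0) phi_1 = gamma(1):
  phi_hat_1 = gamma(1) / gamma(0) = -0.5813 / 3.1087 = -0.1870.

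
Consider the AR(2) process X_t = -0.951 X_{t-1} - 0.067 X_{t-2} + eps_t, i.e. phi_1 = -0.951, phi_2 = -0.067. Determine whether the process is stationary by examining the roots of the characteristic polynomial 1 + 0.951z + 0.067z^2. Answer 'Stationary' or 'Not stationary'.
\text{Stationary}

The AR(p) characteristic polynomial is P(z) = 1 + 0.951z + 0.067z^2.
Stationarity requires all roots to lie outside the unit circle, i.e. |z| > 1 for every root.
Set 1 + (0.951) z + (0.067) z^2 = 0, i.e. a z^2 + b z + c = 0 with a = 0.067, b = 0.951, c = 1.
Discriminant D = b^2 - 4ac = (0.951)^2 - 4*(0.067)*1 = 0.904401 - (0.268) = 0.636401.
D >= 0, so the roots are real: z = (-b +/- sqrt(D)) / (2a) = (-0.951 +/- 0.797747) / (0.134).
  z_1 = (-0.951 + 0.797747) / (0.134) = -1.1437,   |z_1| = 1.1437.
  z_2 = (-0.951 - 0.797747) / (0.134) = -13.0504,   |z_2| = 13.0504.
Moduli of all roots: 1.1437, 13.0504.
All moduli strictly greater than 1? Yes.
Verdict: Stationary.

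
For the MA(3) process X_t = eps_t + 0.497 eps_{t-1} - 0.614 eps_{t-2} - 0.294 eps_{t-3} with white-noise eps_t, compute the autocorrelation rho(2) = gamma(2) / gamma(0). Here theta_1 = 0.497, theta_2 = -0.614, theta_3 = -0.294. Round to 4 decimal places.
\rho(2) = -0.4444

For an MA(q) process with theta_0 = 1, the autocovariance is
  gamma(k) = sigma^2 * sum_{i=0..q-k} theta_i * theta_{i+k},
and rho(k) = gamma(k) / gamma(0). Sigma^2 cancels.
  numerator   = (1)*(-0.614) + (0.497)*(-0.294) = -0.760118.
  denominator = (1)^2 + (0.497)^2 + (-0.614)^2 + (-0.294)^2 = 1.710441.
  rho(2) = -0.760118 / 1.710441 = -0.4444.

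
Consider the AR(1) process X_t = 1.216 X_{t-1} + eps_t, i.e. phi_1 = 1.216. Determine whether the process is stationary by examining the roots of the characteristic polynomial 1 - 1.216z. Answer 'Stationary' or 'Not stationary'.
\text{Not stationary}

The AR(p) characteristic polynomial is P(z) = 1 - 1.216z.
Stationarity requires all roots to lie outside the unit circle, i.e. |z| > 1 for every root.
This is linear in z: 1 + (-1.216) z = 0  =>  z = -1/(-1.216) = 0.822368,  |z| = 0.822368.
Moduli of all roots: 0.8224.
All moduli strictly greater than 1? No.
Verdict: Not stationary.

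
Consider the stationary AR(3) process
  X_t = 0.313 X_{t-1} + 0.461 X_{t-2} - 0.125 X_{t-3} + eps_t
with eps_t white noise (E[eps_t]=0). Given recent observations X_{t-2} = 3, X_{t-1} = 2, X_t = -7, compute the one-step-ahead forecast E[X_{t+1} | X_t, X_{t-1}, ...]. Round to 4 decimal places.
E[X_{t+1} \mid \mathcal F_t] = -1.6440

For an AR(p) model X_t = c + sum_i phi_i X_{t-i} + eps_t, the
one-step-ahead conditional mean is
  E[X_{t+1} | X_t, ...] = c + sum_i phi_i X_{t+1-i}.
Substitute known values:
  E[X_{t+1} | ...] = (0.313) * (-7) + (0.461) * (2) + (-0.125) * (3)
                   = -1.6440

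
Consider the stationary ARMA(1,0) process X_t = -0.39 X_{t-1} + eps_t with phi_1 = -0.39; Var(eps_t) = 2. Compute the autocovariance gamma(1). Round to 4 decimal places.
\gamma(1) = -0.9199

Multiply the model equation by X_{t-k} and take expectations. With theta_0 = psi_0 = 1 and psi_j the MA(infinity) weights, this gives
  gamma(k) - sum_i phi_i gamma(k-i) = c_k,
  c_k = sigma^2 * sum_{j=k..q} theta_j psi_{j-k}   (c_k = 0 for k > q),
using gamma(-m) = gamma(m).
Pure AR (q = 0): c_0 = sigma^2 = 2, c_k = 0 for k >= 1.
Equations for k = 0 and k = 1 (AR order 1):
  gamma(0) = phi_1 gamma(1) + c_0
  gamma(1) = phi_1 gamma(0) + c_1
Substituting the second into the first: gamma(0) (1 - phi_1^2) = c_0 + phi_1 c_1, so
  gamma(0) = c_0 / (1 - phi_1^2) = 2 / (1 - (-0.39)^2) = 2 / 0.8479 = 2.358769.
  gamma(1) = phi_1 gamma(0) = (-0.39)(2.358769) = -0.91992.
Therefore gamma(1) = -0.9199 (to 4 decimal places).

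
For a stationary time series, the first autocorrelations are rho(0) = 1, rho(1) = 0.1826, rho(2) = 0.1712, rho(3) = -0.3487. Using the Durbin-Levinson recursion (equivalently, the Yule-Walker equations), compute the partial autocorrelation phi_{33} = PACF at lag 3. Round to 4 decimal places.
\phi_{33} = -0.4240

The PACF at lag k is phi_{kk}, the last component of the solution
to the Yule-Walker system G_k phi = r_k where
  (G_k)_{ij} = rho(|i - j|), (r_k)_i = rho(i), i,j = 1..k.
Equivalently, Durbin-Levinson gives phi_{kk} iteratively:
  phi_{11} = rho(1)
  phi_{kk} = [rho(k) - sum_{j=1..k-1} phi_{k-1,j} rho(k-j)]
            / [1 - sum_{j=1..k-1} phi_{k-1,j} rho(j)],
  phi_{k,j} = phi_{k-1,j} - phi_{kk} phi_{k-1,k-j},  j = 1..k-1.
Step k = 1:
  phi_11 = rho(1) = 0.1826.
Step k = 2:
  phi_22 = [rho(2) - phi_11 rho(1)] / [1 - phi_11 rho(1)] = [0.1712 - (0.1826)(0.1826)] / [1 - (0.1826)(0.1826)]
         = 0.13785724 / 0.96665724 = 0.142612.
  Update: phi_21 = phi_11 - phi_22 phi_11 = 0.1826 - (0.142612)(0.1826) = 0.156559.
Step k = 3:
  phi_33 = [rho(3) - phi_21 rho(2) - phi_22 rho(1)] / [1 - phi_21 rho(1) - phi_22 rho(2)]
    numerator   = -0.3487 - (0.156559)(0.1712) - (0.142612)(0.1826) = -0.40154391
    denominator = 1 - (0.156559)(0.1826) - (0.142612)(0.1712) = 0.9469971
  phi_33 = -0.40154391 / 0.9469971 = -0.424.
Therefore phi_{33} = -0.4240.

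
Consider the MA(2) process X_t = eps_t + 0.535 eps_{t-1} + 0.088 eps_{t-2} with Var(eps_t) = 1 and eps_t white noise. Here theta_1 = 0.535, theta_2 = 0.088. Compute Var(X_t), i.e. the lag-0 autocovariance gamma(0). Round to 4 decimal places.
\gamma(0) = 1.2940

For an MA(q) process X_t = eps_t + sum_i theta_i eps_{t-i} with
Var(eps_t) = sigma^2, the variance is
  gamma(0) = sigma^2 * (1 + sum_i theta_i^2).
  sum_i theta_i^2 = (0.535)^2 + (0.088)^2 = 0.286225 + 0.007744 = 0.293969.
  gamma(0) = 1 * (1 + 0.293969) = 1 * 1.293969 = 1.293969, which rounds to 1.2940.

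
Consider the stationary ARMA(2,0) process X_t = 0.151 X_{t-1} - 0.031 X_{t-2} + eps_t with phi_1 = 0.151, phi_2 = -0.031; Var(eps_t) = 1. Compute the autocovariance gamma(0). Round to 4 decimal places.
\gamma(0) = 1.0229

Multiply the model equation by X_{t-k} and take expectations. With theta_0 = psi_0 = 1 and psi_j the MA(infinity) weights, this gives
  gamma(k) - sum_i phi_i gamma(k-i) = c_k,
  c_k = sigma^2 * sum_{j=k..q} theta_j psi_{j-k}   (c_k = 0 for k > q),
using gamma(-m) = gamma(m).
Pure AR (q = 0): c_0 = sigma^2 = 1, c_k = 0 for k >= 1.
Equations for k = 0, 1, 2 (AR order 2, c_2 = 0):
  (E0) gamma(0) = phi_1 gamma(1) + phi_2 gamma(2) + c_0
  (E1) gamma(1) = phi_1 gamma(0) + phi_2 gamma(1) + c_1
  (E2) gamma(2) = phi_1 gamma(1) + phi_2 gamma(0)
From (E1): gamma(1) = A gamma(0) + B with
  A = phi_1 / (1 - phi_2) = 0.151 / 1.031 = 0.14646,   B = c_1 / (1 - phi_2) = 0 / 1.031 = 0.
Insert (E2) into (E0): gamma(0) (1 - phi_2^2) = phi_1 (1 + phi_2) gamma(1) + c_0.
  phi_1 (1 + phi_2) = (0.151)(0.969) = 0.146319,   1 - phi_2^2 = 0.999039.
Replace gamma(1) by A gamma(0) + B and collect gamma(0):
  gamma(0) [0.999039 - (0.146319)(0.14646)] = c_0 = 1
  gamma(0) * 0.977609 = 1
  gamma(0) = 1 / 0.977609 = 1.022904.
Therefore gamma(0) = 1.0229 (to 4 decimal places).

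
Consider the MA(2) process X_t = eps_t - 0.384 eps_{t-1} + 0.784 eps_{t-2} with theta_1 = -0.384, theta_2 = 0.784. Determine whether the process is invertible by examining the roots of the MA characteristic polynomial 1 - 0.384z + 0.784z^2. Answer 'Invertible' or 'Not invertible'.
\text{Invertible}

The MA(q) characteristic polynomial is P(z) = 1 - 0.384z + 0.784z^2.
Invertibility requires all roots to lie outside the unit circle, i.e. |z| > 1 for every root.
Set 1 + (-0.384) z + (0.784) z^2 = 0, i.e. a z^2 + b z + c = 0 with a = 0.784, b = -0.384, c = 1.
Discriminant D = b^2 - 4ac = (-0.384)^2 - 4*(0.784)*1 = 0.147456 - (3.136) = -2.988544.
D < 0, so the roots are the complex-conjugate pair z = (-b +/- i sqrt(-D)) / (2a) = 0.2449 +/- 1.1025i.
For a conjugate pair |z|^2 = z * conj(z) = (product of roots) = c/a = 1/(0.784) = 1.27551, so |z| = sqrt(1.27551) = 1.1294 for both roots.
Moduli of all roots: 1.1294, 1.1294.
All moduli strictly greater than 1? Yes.
Verdict: Invertible.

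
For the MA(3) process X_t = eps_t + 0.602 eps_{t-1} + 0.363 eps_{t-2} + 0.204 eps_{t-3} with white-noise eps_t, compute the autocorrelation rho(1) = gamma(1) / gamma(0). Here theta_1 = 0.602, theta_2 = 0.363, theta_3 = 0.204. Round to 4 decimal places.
\rho(1) = 0.5825

For an MA(q) process with theta_0 = 1, the autocovariance is
  gamma(k) = sigma^2 * sum_{i=0..q-k} theta_i * theta_{i+k},
and rho(k) = gamma(k) / gamma(0). Sigma^2 cancels.
  numerator   = (1)*(0.602) + (0.602)*(0.363) + (0.363)*(0.204) = 0.894578.
  denominator = (1)^2 + (0.602)^2 + (0.363)^2 + (0.204)^2 = 1.535789.
  rho(1) = 0.894578 / 1.535789 = 0.5825.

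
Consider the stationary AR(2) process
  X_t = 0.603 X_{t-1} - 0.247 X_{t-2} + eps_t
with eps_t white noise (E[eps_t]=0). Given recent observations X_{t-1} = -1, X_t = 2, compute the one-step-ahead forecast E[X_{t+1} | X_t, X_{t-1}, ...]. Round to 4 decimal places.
E[X_{t+1} \mid \mathcal F_t] = 1.4530

For an AR(p) model X_t = c + sum_i phi_i X_{t-i} + eps_t, the
one-step-ahead conditional mean is
  E[X_{t+1} | X_t, ...] = c + sum_i phi_i X_{t+1-i}.
Substitute known values:
  E[X_{t+1} | ...] = (0.603) * (2) + (-0.247) * (-1)
                   = 1.4530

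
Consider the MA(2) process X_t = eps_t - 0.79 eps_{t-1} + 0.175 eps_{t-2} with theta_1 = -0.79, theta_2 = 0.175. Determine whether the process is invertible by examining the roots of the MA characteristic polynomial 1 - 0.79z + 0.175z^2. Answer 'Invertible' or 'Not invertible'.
\text{Invertible}

The MA(q) characteristic polynomial is P(z) = 1 - 0.79z + 0.175z^2.
Invertibility requires all roots to lie outside the unit circle, i.e. |z| > 1 for every root.
Set 1 + (-0.79) z + (0.175) z^2 = 0, i.e. a z^2 + b z + c = 0 with a = 0.175, b = -0.79, c = 1.
Discriminant D = b^2 - 4ac = (-0.79)^2 - 4*(0.175)*1 = 0.6241 - (0.7) = -0.0759.
D < 0, so the roots are the complex-conjugate pair z = (-b +/- i sqrt(-D)) / (2a) = 2.2571 +/- 0.7871i.
For a conjugate pair |z|^2 = z * conj(z) = (product of roots) = c/a = 1/(0.175) = 5.714286, so |z| = sqrt(5.714286) = 2.3905 for both roots.
Moduli of all roots: 2.3905, 2.3905.
All moduli strictly greater than 1? Yes.
Verdict: Invertible.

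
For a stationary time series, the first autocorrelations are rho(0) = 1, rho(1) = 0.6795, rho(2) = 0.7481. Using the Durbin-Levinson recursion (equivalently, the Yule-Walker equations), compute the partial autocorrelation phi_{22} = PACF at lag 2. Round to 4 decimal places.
\phi_{22} = 0.5320

The PACF at lag k is phi_{kk}, the last component of the solution
to the Yule-Walker system G_k phi = r_k where
  (G_k)_{ij} = rho(|i - j|), (r_k)_i = rho(i), i,j = 1..k.
Equivalently, Durbin-Levinson gives phi_{kk} iteratively:
  phi_{11} = rho(1)
  phi_{kk} = [rho(k) - sum_{j=1..k-1} phi_{k-1,j} rho(k-j)]
            / [1 - sum_{j=1..k-1} phi_{k-1,j} rho(j)],
  phi_{k,j} = phi_{k-1,j} - phi_{kk} phi_{k-1,k-j},  j = 1..k-1.
Step k = 1:
  phi_11 = rho(1) = 0.6795.
Step k = 2:
  phi_22 = [rho(2) - phi_11 rho(1)] / [1 - phi_11 rho(1)] = [0.7481 - (0.6795)(0.6795)] / [1 - (0.6795)(0.6795)]
         = 0.28637975 / 0.53827975 = 0.532.
Therefore phi_{22} = 0.5320.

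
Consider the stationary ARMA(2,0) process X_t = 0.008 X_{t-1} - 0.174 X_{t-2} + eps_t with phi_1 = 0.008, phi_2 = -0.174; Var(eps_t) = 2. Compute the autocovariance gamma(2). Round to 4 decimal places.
\gamma(2) = -0.3588

Multiply the model equation by X_{t-k} and take expectations. With theta_0 = psi_0 = 1 and psi_j the MA(infinity) weights, this gives
  gamma(k) - sum_i phi_i gamma(k-i) = c_k,
  c_k = sigma^2 * sum_{j=k..q} theta_j psi_{j-k}   (c_k = 0 for k > q),
using gamma(-m) = gamma(m).
Pure AR (q = 0): c_0 = sigma^2 = 2, c_k = 0 for k >= 1.
Equations for k = 0, 1, 2 (AR order 2, c_2 = 0):
  (E0) gamma(0) = phi_1 gamma(1) + phi_2 gamma(2) + c_0
  (E1) gamma(1) = phi_1 gamma(0) + phi_2 gamma(1) + c_1
  (E2) gamma(2) = phi_1 gamma(1) + phi_2 gamma(0)
From (E1): gamma(1) = A gamma(0) + B with
  A = phi_1 / (1 - phi_2) = 0.008 / 1.174 = 0.006814,   B = c_1 / (1 - phi_2) = 0 / 1.174 = 0.
Insert (E2) into (E0): gamma(0) (1 - phi_2^2) = phi_1 (1 + phi_2) gamma(1) + c_0.
  phi_1 (1 + phi_2) = (0.008)(0.826) = 0.006608,   1 - phi_2^2 = 0.969724.
Replace gamma(1) by A gamma(0) + B and collect gamma(0):
  gamma(0) [0.969724 - (0.006608)(0.006814)] = c_0 = 2
  gamma(0) * 0.969679 = 2
  gamma(0) = 2 / 0.969679 = 2.062538.
  gamma(1) = A gamma(0) = (0.006814)(2.062538) = 0.014055.
  gamma(2) = phi_1 gamma(1) + phi_2 gamma(0) = (0.008)(0.014055) + (-0.174)(2.062538) = -0.358769.
Therefore gamma(2) = -0.3588 (to 4 decimal places).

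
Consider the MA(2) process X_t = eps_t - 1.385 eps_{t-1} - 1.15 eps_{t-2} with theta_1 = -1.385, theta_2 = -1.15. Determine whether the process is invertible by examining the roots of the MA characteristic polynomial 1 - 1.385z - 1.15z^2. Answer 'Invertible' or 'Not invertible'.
\text{Not invertible}

The MA(q) characteristic polynomial is P(z) = 1 - 1.385z - 1.15z^2.
Invertibility requires all roots to lie outside the unit circle, i.e. |z| > 1 for every root.
Set 1 + (-1.385) z + (-1.15) z^2 = 0, i.e. a z^2 + b z + c = 0 with a = -1.15, b = -1.385, c = 1.
Discriminant D = b^2 - 4ac = (-1.385)^2 - 4*(-1.15)*1 = 1.918225 - (-4.6) = 6.518225.
D >= 0, so the roots are real: z = (-b +/- sqrt(D)) / (2a) = (1.385 +/- 2.553081) / (-2.3).
  z_1 = (1.385 + 2.553081) / (-2.3) = -1.7122,   |z_1| = 1.7122.
  z_2 = (1.385 - 2.553081) / (-2.3) = 0.5079,   |z_2| = 0.5079.
Moduli of all roots: 1.7122, 0.5079.
All moduli strictly greater than 1? No.
Verdict: Not invertible.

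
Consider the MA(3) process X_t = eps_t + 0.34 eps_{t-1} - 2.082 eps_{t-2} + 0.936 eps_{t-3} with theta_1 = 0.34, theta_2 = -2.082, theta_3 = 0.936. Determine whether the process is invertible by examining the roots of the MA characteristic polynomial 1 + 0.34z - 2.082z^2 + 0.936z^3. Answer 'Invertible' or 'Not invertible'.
\text{Not invertible}

The MA(q) characteristic polynomial is P(z) = 1 + 0.34z - 2.082z^2 + 0.936z^3.
Invertibility requires all roots to lie outside the unit circle, i.e. |z| > 1 for every root.
Degree 3: look for a simple real root z0 first, then factor out (1 - z/z0) and solve the remaining quadratic.
Testing z0 = 1.25: P(1.25) = 1 + (0.34)(1.25) + (-2.082)(1.25)^2 + (0.936)(1.25)^3
  = 1 + (0.425) + (-3.253125) + (1.828125) = 0.  So z_0 = 1.25 is a root, |z_0| = 1.25.
Divide out the factor (1 - 0.8 z) = (1 - z/z0) (since 1/z0 = 0.8):
  P(z) = (1 - 0.8 z)(1 + (1.14) z + (-1.17) z^2)
  [check: z-coef 1.14 - (0.8) = 0.34; z^2-coef -1.17 - (0.8)(1.14) = -2.082; z^3-coef -(0.8)(-1.17) = 0.936.]
Remaining roots from the quadratic factor 1 + (1.14) z + (-1.17) z^2:
  Set 1 + (1.14) z + (-1.17) z^2 = 0, i.e. a z^2 + b z + c = 0 with a = -1.17, b = 1.14, c = 1.
  Discriminant D = b^2 - 4ac = (1.14)^2 - 4*(-1.17)*1 = 1.2996 - (-4.68) = 5.9796.
  D >= 0, so the roots are real: z = (-b +/- sqrt(D)) / (2a) = (-1.14 +/- 2.445322) / (-2.34).
    z_1 = (-1.14 + 2.445322) / (-2.34) = -0.5578,   |z_1| = 0.5578.
    z_2 = (-1.14 - 2.445322) / (-2.34) = 1.5322,   |z_2| = 1.5322.
Moduli of all roots: 1.2500, 0.5578, 1.5322.
All moduli strictly greater than 1? No.
Verdict: Not invertible.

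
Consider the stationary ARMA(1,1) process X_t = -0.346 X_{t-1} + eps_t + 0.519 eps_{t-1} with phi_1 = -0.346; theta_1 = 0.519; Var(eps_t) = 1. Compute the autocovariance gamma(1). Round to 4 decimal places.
\gamma(1) = 0.1612

Multiply the model equation by X_{t-k} and take expectations. With theta_0 = psi_0 = 1 and psi_j the MA(infinity) weights, this gives
  gamma(k) - sum_i phi_i gamma(k-i) = c_k,
  c_k = sigma^2 * sum_{j=k..q} theta_j psi_{j-k}   (c_k = 0 for k > q),
using gamma(-m) = gamma(m).
psi-weights needed (psi_j = theta_j + sum_i phi_i psi_{j-i}):
  psi_1 = theta_1 + phi_1 = 0.519 + (-0.346) = 0.173
Right-hand sides:
  c_0 = sigma^2 (1 + theta_1 psi_1) = 1 * (1 + (0.519)(0.173)) = 1 * 1.089787 = 1.089787
  c_1 = sigma^2 theta_1 = 1 * (0.519) = 0.519
  c_2 = 0
Equations for k = 0 and k = 1 (AR order 1):
  gamma(0) = phi_1 gamma(1) + c_0
  gamma(1) = phi_1 gamma(0) + c_1
Substituting the second into the first: gamma(0) (1 - phi_1^2) = c_0 + phi_1 c_1, so
  gamma(0) = (c_0 + phi_1 c_1) / (1 - phi_1^2) = (1.089787 + (-0.346)(0.519)) / (1 - (-0.346)^2) = 0.910213 / 0.880284 = 1.033999.
  gamma(1) = phi_1 gamma(0) + c_1 = (-0.346)(1.033999) + (0.519) = 0.161236.
Therefore gamma(1) = 0.1612 (to 4 decimal places).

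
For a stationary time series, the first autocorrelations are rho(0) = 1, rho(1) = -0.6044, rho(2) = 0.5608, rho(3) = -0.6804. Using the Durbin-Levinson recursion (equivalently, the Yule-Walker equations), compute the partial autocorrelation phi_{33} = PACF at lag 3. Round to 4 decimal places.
\phi_{33} = -0.4520

The PACF at lag k is phi_{kk}, the last component of the solution
to the Yule-Walker system G_k phi = r_k where
  (G_k)_{ij} = rho(|i - j|), (r_k)_i = rho(i), i,j = 1..k.
Equivalently, Durbin-Levinson gives phi_{kk} iteratively:
  phi_{11} = rho(1)
  phi_{kk} = [rho(k) - sum_{j=1..k-1} phi_{k-1,j} rho(k-j)]
            / [1 - sum_{j=1..k-1} phi_{k-1,j} rho(j)],
  phi_{k,j} = phi_{k-1,j} - phi_{kk} phi_{k-1,k-j},  j = 1..k-1.
Step k = 1:
  phi_11 = rho(1) = -0.6044.
Step k = 2:
  phi_22 = [rho(2) - phi_11 rho(1)] / [1 - phi_11 rho(1)] = [0.5608 - (-0.6044)(-0.6044)] / [1 - (-0.6044)(-0.6044)]
         = 0.19550064 / 0.63470064 = 0.30802.
  Update: phi_21 = phi_11 - phi_22 phi_11 = -0.6044 - (0.30802)(-0.6044) = -0.418233.
Step k = 3:
  phi_33 = [rho(3) - phi_21 rho(2) - phi_22 rho(1)] / [1 - phi_21 rho(1) - phi_22 rho(2)]
    numerator   = -0.6804 - (-0.418233)(0.5608) - (0.30802)(-0.6044) = -0.25968774
    denominator = 1 - (-0.418233)(-0.6044) - (0.30802)(0.5608) = 0.57448249
  phi_33 = -0.25968774 / 0.57448249 = -0.452.
Therefore phi_{33} = -0.4520.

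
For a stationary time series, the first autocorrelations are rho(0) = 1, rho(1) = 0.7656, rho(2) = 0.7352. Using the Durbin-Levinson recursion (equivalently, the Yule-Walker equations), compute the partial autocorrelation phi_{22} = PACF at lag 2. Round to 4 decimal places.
\phi_{22} = 0.3602

The PACF at lag k is phi_{kk}, the last component of the solution
to the Yule-Walker system G_k phi = r_k where
  (G_k)_{ij} = rho(|i - j|), (r_k)_i = rho(i), i,j = 1..k.
Equivalently, Durbin-Levinson gives phi_{kk} iteratively:
  phi_{11} = rho(1)
  phi_{kk} = [rho(k) - sum_{j=1..k-1} phi_{k-1,j} rho(k-j)]
            / [1 - sum_{j=1..k-1} phi_{k-1,j} rho(j)],
  phi_{k,j} = phi_{k-1,j} - phi_{kk} phi_{k-1,k-j},  j = 1..k-1.
Step k = 1:
  phi_11 = rho(1) = 0.7656.
Step k = 2:
  phi_22 = [rho(2) - phi_11 rho(1)] / [1 - phi_11 rho(1)] = [0.7352 - (0.7656)(0.7656)] / [1 - (0.7656)(0.7656)]
         = 0.14905664 / 0.41385664 = 0.3602.
Therefore phi_{22} = 0.3602.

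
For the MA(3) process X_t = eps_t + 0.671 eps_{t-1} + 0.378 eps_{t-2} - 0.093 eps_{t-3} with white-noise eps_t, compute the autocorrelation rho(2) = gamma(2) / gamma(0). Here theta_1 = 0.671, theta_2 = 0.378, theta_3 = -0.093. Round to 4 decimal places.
\rho(2) = 0.1970

For an MA(q) process with theta_0 = 1, the autocovariance is
  gamma(k) = sigma^2 * sum_{i=0..q-k} theta_i * theta_{i+k},
and rho(k) = gamma(k) / gamma(0). Sigma^2 cancels.
  numerator   = (1)*(0.378) + (0.671)*(-0.093) = 0.315597.
  denominator = (1)^2 + (0.671)^2 + (0.378)^2 + (-0.093)^2 = 1.601774.
  rho(2) = 0.315597 / 1.601774 = 0.1970.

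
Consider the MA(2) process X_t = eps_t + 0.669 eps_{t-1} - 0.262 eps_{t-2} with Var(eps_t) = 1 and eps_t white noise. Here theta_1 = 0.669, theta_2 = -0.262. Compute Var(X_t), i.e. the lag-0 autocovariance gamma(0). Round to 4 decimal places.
\gamma(0) = 1.5162

For an MA(q) process X_t = eps_t + sum_i theta_i eps_{t-i} with
Var(eps_t) = sigma^2, the variance is
  gamma(0) = sigma^2 * (1 + sum_i theta_i^2).
  sum_i theta_i^2 = (0.669)^2 + (-0.262)^2 = 0.447561 + 0.068644 = 0.516205.
  gamma(0) = 1 * (1 + 0.516205) = 1 * 1.516205 = 1.516205, which rounds to 1.5162.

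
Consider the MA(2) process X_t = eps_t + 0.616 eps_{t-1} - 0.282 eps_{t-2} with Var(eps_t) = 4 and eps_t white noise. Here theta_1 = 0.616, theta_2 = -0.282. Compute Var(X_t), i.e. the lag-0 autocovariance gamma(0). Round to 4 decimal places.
\gamma(0) = 5.8359

For an MA(q) process X_t = eps_t + sum_i theta_i eps_{t-i} with
Var(eps_t) = sigma^2, the variance is
  gamma(0) = sigma^2 * (1 + sum_i theta_i^2).
  sum_i theta_i^2 = (0.616)^2 + (-0.282)^2 = 0.379456 + 0.079524 = 0.45898.
  gamma(0) = 4 * (1 + 0.45898) = 4 * 1.45898 = 5.83592, which rounds to 5.8359.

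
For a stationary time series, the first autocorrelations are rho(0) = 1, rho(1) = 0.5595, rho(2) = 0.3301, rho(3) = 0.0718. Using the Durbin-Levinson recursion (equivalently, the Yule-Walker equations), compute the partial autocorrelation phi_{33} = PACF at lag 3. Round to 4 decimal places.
\phi_{33} = -0.1780

The PACF at lag k is phi_{kk}, the last component of the solution
to the Yule-Walker system G_k phi = r_k where
  (G_k)_{ij} = rho(|i - j|), (r_k)_i = rho(i), i,j = 1..k.
Equivalently, Durbin-Levinson gives phi_{kk} iteratively:
  phi_{11} = rho(1)
  phi_{kk} = [rho(k) - sum_{j=1..k-1} phi_{k-1,j} rho(k-j)]
            / [1 - sum_{j=1..k-1} phi_{k-1,j} rho(j)],
  phi_{k,j} = phi_{k-1,j} - phi_{kk} phi_{k-1,k-j},  j = 1..k-1.
Step k = 1:
  phi_11 = rho(1) = 0.5595.
Step k = 2:
  phi_22 = [rho(2) - phi_11 rho(1)] / [1 - phi_11 rho(1)] = [0.3301 - (0.5595)(0.5595)] / [1 - (0.5595)(0.5595)]
         = 0.01705975 / 0.68695975 = 0.024834.
  Update: phi_21 = phi_11 - phi_22 phi_11 = 0.5595 - (0.024834)(0.5595) = 0.545606.
Step k = 3:
  phi_33 = [rho(3) - phi_21 rho(2) - phi_22 rho(1)] / [1 - phi_21 rho(1) - phi_22 rho(2)]
    numerator   = 0.0718 - (0.545606)(0.3301) - (0.024834)(0.5595) = -0.12219884
    denominator = 1 - (0.545606)(0.5595) - (0.024834)(0.3301) = 0.68653609
  phi_33 = -0.12219884 / 0.68653609 = -0.178.
Therefore phi_{33} = -0.1780.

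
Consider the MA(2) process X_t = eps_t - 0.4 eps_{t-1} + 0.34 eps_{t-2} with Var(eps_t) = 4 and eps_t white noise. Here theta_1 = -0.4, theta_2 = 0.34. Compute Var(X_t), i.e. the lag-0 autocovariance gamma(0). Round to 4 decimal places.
\gamma(0) = 5.1024

For an MA(q) process X_t = eps_t + sum_i theta_i eps_{t-i} with
Var(eps_t) = sigma^2, the variance is
  gamma(0) = sigma^2 * (1 + sum_i theta_i^2).
  sum_i theta_i^2 = (-0.4)^2 + (0.34)^2 = 0.16 + 0.1156 = 0.2756.
  gamma(0) = 4 * (1 + 0.2756) = 4 * 1.2756 = 5.1024.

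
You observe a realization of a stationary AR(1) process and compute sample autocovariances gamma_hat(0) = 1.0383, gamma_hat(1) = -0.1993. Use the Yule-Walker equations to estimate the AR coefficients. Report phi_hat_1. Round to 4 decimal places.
\hat\phi_{1} = -0.1919

The Yule-Walker equations for an AR(p) process read, in matrix form,
  Gamma_p phi = r_p,   with   (Gamma_p)_{ij} = gamma(|i - j|),
                       (r_p)_i = gamma(i),   i,j = 1..p.
Substitute the sample gammas (Toeplitz matrix and right-hand side of size 1):
  Gamma_p = [[1.0383]]
  r_p     = [-0.1993]
With p = 1 this is the single equation gamma(0) phi_1 = gamma(1):
  phi_hat_1 = gamma(1) / gamma(0) = -0.1993 / 1.0383 = -0.1919.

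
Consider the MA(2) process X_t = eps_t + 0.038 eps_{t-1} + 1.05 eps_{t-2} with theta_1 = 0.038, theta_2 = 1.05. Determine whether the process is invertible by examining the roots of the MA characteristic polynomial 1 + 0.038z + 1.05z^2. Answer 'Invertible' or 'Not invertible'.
\text{Not invertible}

The MA(q) characteristic polynomial is P(z) = 1 + 0.038z + 1.05z^2.
Invertibility requires all roots to lie outside the unit circle, i.e. |z| > 1 for every root.
Set 1 + (0.038) z + (1.05) z^2 = 0, i.e. a z^2 + b z + c = 0 with a = 1.05, b = 0.038, c = 1.
Discriminant D = b^2 - 4ac = (0.038)^2 - 4*(1.05)*1 = 0.001444 - (4.2) = -4.198556.
D < 0, so the roots are the complex-conjugate pair z = (-b +/- i sqrt(-D)) / (2a) = -0.0181 +/- 0.9757i.
For a conjugate pair |z|^2 = z * conj(z) = (product of roots) = c/a = 1/(1.05) = 0.952381, so |z| = sqrt(0.952381) = 0.9759 for both roots.
Moduli of all roots: 0.9759, 0.9759.
All moduli strictly greater than 1? No.
Verdict: Not invertible.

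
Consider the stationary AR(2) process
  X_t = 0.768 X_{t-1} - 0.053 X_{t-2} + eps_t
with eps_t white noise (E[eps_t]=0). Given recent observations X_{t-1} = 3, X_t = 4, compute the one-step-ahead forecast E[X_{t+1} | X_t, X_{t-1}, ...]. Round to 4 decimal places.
E[X_{t+1} \mid \mathcal F_t] = 2.9130

For an AR(p) model X_t = c + sum_i phi_i X_{t-i} + eps_t, the
one-step-ahead conditional mean is
  E[X_{t+1} | X_t, ...] = c + sum_i phi_i X_{t+1-i}.
Substitute known values:
  E[X_{t+1} | ...] = (0.768) * (4) + (-0.053) * (3)
                   = 2.9130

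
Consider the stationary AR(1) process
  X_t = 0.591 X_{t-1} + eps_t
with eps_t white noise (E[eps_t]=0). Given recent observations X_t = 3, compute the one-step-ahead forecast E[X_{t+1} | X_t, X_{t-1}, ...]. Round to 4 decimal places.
E[X_{t+1} \mid \mathcal F_t] = 1.7730

For an AR(p) model X_t = c + sum_i phi_i X_{t-i} + eps_t, the
one-step-ahead conditional mean is
  E[X_{t+1} | X_t, ...] = c + sum_i phi_i X_{t+1-i}.
Substitute known values:
  E[X_{t+1} | ...] = (0.591) * (3)
                   = 1.7730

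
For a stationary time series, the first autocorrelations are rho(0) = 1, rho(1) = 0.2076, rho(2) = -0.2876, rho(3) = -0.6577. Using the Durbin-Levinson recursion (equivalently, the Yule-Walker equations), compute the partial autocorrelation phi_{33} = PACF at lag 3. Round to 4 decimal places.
\phi_{33} = -0.6001

The PACF at lag k is phi_{kk}, the last component of the solution
to the Yule-Walker system G_k phi = r_k where
  (G_k)_{ij} = rho(|i - j|), (r_k)_i = rho(i), i,j = 1..k.
Equivalently, Durbin-Levinson gives phi_{kk} iteratively:
  phi_{11} = rho(1)
  phi_{kk} = [rho(k) - sum_{j=1..k-1} phi_{k-1,j} rho(k-j)]
            / [1 - sum_{j=1..k-1} phi_{k-1,j} rho(j)],
  phi_{k,j} = phi_{k-1,j} - phi_{kk} phi_{k-1,k-j},  j = 1..k-1.
Step k = 1:
  phi_11 = rho(1) = 0.2076.
Step k = 2:
  phi_22 = [rho(2) - phi_11 rho(1)] / [1 - phi_11 rho(1)] = [-0.2876 - (0.2076)(0.2076)] / [1 - (0.2076)(0.2076)]
         = -0.33069776 / 0.95690224 = -0.345592.
  Update: phi_21 = phi_11 - phi_22 phi_11 = 0.2076 - (-0.345592)(0.2076) = 0.279345.
Step k = 3:
  phi_33 = [rho(3) - phi_21 rho(2) - phi_22 rho(1)] / [1 - phi_21 rho(1) - phi_22 rho(2)]
    numerator   = -0.6577 - (0.279345)(-0.2876) - (-0.345592)(0.2076) = -0.50561551
    denominator = 1 - (0.279345)(0.2076) - (-0.345592)(-0.2876) = 0.84261574
  phi_33 = -0.50561551 / 0.84261574 = -0.6001.
Therefore phi_{33} = -0.6001.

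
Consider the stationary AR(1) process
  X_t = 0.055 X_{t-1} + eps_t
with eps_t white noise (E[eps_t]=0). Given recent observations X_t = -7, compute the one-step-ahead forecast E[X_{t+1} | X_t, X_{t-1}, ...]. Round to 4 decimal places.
E[X_{t+1} \mid \mathcal F_t] = -0.3850

For an AR(p) model X_t = c + sum_i phi_i X_{t-i} + eps_t, the
one-step-ahead conditional mean is
  E[X_{t+1} | X_t, ...] = c + sum_i phi_i X_{t+1-i}.
Substitute known values:
  E[X_{t+1} | ...] = (0.055) * (-7)
                   = -0.3850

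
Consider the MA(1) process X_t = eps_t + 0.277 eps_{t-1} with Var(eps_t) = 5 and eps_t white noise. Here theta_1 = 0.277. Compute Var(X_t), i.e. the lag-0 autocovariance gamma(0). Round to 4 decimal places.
\gamma(0) = 5.3836

For an MA(q) process X_t = eps_t + sum_i theta_i eps_{t-i} with
Var(eps_t) = sigma^2, the variance is
  gamma(0) = sigma^2 * (1 + sum_i theta_i^2).
  sum_i theta_i^2 = (0.277)^2 = 0.076729.
  gamma(0) = 5 * (1 + 0.076729) = 5 * 1.076729 = 5.383645, which rounds to 5.3836.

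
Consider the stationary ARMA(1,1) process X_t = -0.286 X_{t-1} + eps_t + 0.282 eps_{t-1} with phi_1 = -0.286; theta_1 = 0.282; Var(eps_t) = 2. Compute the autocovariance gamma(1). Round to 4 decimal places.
\gamma(1) = -0.0080

Multiply the model equation by X_{t-k} and take expectations. With theta_0 = psi_0 = 1 and psi_j the MA(infinity) weights, this gives
  gamma(k) - sum_i phi_i gamma(k-i) = c_k,
  c_k = sigma^2 * sum_{j=k..q} theta_j psi_{j-k}   (c_k = 0 for k > q),
using gamma(-m) = gamma(m).
psi-weights needed (psi_j = theta_j + sum_i phi_i psi_{j-i}):
  psi_1 = theta_1 + phi_1 = 0.282 + (-0.286) = -0.004
Right-hand sides:
  c_0 = sigma^2 (1 + theta_1 psi_1) = 2 * (1 + (0.282)(-0.004)) = 2 * 0.998872 = 1.997744
  c_1 = sigma^2 theta_1 = 2 * (0.282) = 0.564
  c_2 = 0
Equations for k = 0 and k = 1 (AR order 1):
  gamma(0) = phi_1 gamma(1) + c_0
  gamma(1) = phi_1 gamma(0) + c_1
Substituting the second into the first: gamma(0) (1 - phi_1^2) = c_0 + phi_1 c_1, so
  gamma(0) = (c_0 + phi_1 c_1) / (1 - phi_1^2) = (1.997744 + (-0.286)(0.564)) / (1 - (-0.286)^2) = 1.83644 / 0.918204 = 2.000035.
  gamma(1) = phi_1 gamma(0) + c_1 = (-0.286)(2.000035) + (0.564) = -0.00801.
Therefore gamma(1) = -0.0080 (to 4 decimal places).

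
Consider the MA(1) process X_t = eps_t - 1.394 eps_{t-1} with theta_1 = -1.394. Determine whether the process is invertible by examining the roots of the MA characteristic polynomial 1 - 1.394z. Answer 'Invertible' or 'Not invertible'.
\text{Not invertible}

The MA(q) characteristic polynomial is P(z) = 1 - 1.394z.
Invertibility requires all roots to lie outside the unit circle, i.e. |z| > 1 for every root.
This is linear in z: 1 + (-1.394) z = 0  =>  z = -1/(-1.394) = 0.71736,  |z| = 0.71736.
Moduli of all roots: 0.7174.
All moduli strictly greater than 1? No.
Verdict: Not invertible.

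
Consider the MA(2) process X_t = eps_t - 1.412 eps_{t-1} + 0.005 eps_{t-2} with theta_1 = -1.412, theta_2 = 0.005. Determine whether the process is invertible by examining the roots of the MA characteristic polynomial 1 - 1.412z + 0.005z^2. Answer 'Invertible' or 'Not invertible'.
\text{Not invertible}

The MA(q) characteristic polynomial is P(z) = 1 - 1.412z + 0.005z^2.
Invertibility requires all roots to lie outside the unit circle, i.e. |z| > 1 for every root.
Set 1 + (-1.412) z + (0.005) z^2 = 0, i.e. a z^2 + b z + c = 0 with a = 0.005, b = -1.412, c = 1.
Discriminant D = b^2 - 4ac = (-1.412)^2 - 4*(0.005)*1 = 1.993744 - (0.02) = 1.973744.
D >= 0, so the roots are real: z = (-b +/- sqrt(D)) / (2a) = (1.412 +/- 1.4049) / (0.01).
  z_1 = (1.412 + 1.4049) / (0.01) = 281.69,   |z_1| = 281.69.
  z_2 = (1.412 - 1.4049) / (0.01) = 0.71,   |z_2| = 0.71.
Moduli of all roots: 281.6900, 0.7100.
All moduli strictly greater than 1? No.
Verdict: Not invertible.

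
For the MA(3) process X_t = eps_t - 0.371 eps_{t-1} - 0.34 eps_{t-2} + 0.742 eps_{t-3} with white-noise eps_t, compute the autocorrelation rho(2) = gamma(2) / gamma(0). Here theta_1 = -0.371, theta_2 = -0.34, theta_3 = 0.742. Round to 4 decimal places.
\rho(2) = -0.3411

For an MA(q) process with theta_0 = 1, the autocovariance is
  gamma(k) = sigma^2 * sum_{i=0..q-k} theta_i * theta_{i+k},
and rho(k) = gamma(k) / gamma(0). Sigma^2 cancels.
  numerator   = (1)*(-0.34) + (-0.371)*(0.742) = -0.615282.
  denominator = (1)^2 + (-0.371)^2 + (-0.34)^2 + (0.742)^2 = 1.803805.
  rho(2) = -0.615282 / 1.803805 = -0.3411.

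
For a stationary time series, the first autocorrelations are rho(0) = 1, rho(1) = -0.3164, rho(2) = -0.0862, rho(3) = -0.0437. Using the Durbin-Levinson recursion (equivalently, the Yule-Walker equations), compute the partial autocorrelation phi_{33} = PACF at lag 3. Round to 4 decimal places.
\phi_{33} = -0.1650

The PACF at lag k is phi_{kk}, the last component of the solution
to the Yule-Walker system G_k phi = r_k where
  (G_k)_{ij} = rho(|i - j|), (r_k)_i = rho(i), i,j = 1..k.
Equivalently, Durbin-Levinson gives phi_{kk} iteratively:
  phi_{11} = rho(1)
  phi_{kk} = [rho(k) - sum_{j=1..k-1} phi_{k-1,j} rho(k-j)]
            / [1 - sum_{j=1..k-1} phi_{k-1,j} rho(j)],
  phi_{k,j} = phi_{k-1,j} - phi_{kk} phi_{k-1,k-j},  j = 1..k-1.
Step k = 1:
  phi_11 = rho(1) = -0.3164.
Step k = 2:
  phi_22 = [rho(2) - phi_11 rho(1)] / [1 - phi_11 rho(1)] = [-0.0862 - (-0.3164)(-0.3164)] / [1 - (-0.3164)(-0.3164)]
         = -0.18630896 / 0.89989104 = -0.207035.
  Update: phi_21 = phi_11 - phi_22 phi_11 = -0.3164 - (-0.207035)(-0.3164) = -0.381906.
Step k = 3:
  phi_33 = [rho(3) - phi_21 rho(2) - phi_22 rho(1)] / [1 - phi_21 rho(1) - phi_22 rho(2)]
    numerator   = -0.0437 - (-0.381906)(-0.0862) - (-0.207035)(-0.3164) = -0.14212617
    denominator = 1 - (-0.381906)(-0.3164) - (-0.207035)(-0.0862) = 0.86131856
  phi_33 = -0.14212617 / 0.86131856 = -0.165.
Therefore phi_{33} = -0.1650.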